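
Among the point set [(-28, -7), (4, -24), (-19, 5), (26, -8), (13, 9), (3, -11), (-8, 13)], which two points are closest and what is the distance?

Computing all pairwise distances among 7 points:

d((-28, -7), (4, -24)) = 36.2353
d((-28, -7), (-19, 5)) = 15.0
d((-28, -7), (26, -8)) = 54.0093
d((-28, -7), (13, 9)) = 44.0114
d((-28, -7), (3, -11)) = 31.257
d((-28, -7), (-8, 13)) = 28.2843
d((4, -24), (-19, 5)) = 37.0135
d((4, -24), (26, -8)) = 27.2029
d((4, -24), (13, 9)) = 34.2053
d((4, -24), (3, -11)) = 13.0384 <-- minimum
d((4, -24), (-8, 13)) = 38.8973
d((-19, 5), (26, -8)) = 46.8402
d((-19, 5), (13, 9)) = 32.249
d((-19, 5), (3, -11)) = 27.2029
d((-19, 5), (-8, 13)) = 13.6015
d((26, -8), (13, 9)) = 21.4009
d((26, -8), (3, -11)) = 23.1948
d((26, -8), (-8, 13)) = 39.9625
d((13, 9), (3, -11)) = 22.3607
d((13, 9), (-8, 13)) = 21.3776
d((3, -11), (-8, 13)) = 26.4008

Closest pair: (4, -24) and (3, -11) with distance 13.0384

The closest pair is (4, -24) and (3, -11) with Euclidean distance 13.0384. For 7 points, brute-force pairwise comparison is shown above. For large n, the divide-and-conquer algorithm (sort by x, recurse on halves, check the dividing strip) achieves O(n log n).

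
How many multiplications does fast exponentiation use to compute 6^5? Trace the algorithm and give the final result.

Computing 6^5 by squaring (build up from 6^1; each line after the first costs one multiplication):

6^1 = 6
6^2 = (6^1)^2 = 6^2 = 36
6^4 = (6^2)^2 = 36^2 = 1296
6^5 = 6 * 6^4 = 6 * 1296 = 7776

Result: 7776
Multiplications needed: 3 (3 lines after 6^1)

6^5 = 7776. Using exponentiation by squaring, this requires 3 multiplications. The key idea: if the exponent is even, square the half-power; if odd, multiply by the base once.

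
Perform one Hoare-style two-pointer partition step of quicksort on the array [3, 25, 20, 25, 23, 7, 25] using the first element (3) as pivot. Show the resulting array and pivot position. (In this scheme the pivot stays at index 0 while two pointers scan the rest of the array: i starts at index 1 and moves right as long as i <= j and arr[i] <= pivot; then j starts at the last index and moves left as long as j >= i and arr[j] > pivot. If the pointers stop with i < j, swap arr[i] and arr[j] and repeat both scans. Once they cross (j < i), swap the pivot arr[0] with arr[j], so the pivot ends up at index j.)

Hoare-style two-pointer partition with pivot = 3:

Initial array: [3, 25, 20, 25, 23, 7, 25]

Pointers start at i = 1, j = 6.
i ends at 1, j ends at 0: the pointers have crossed (j < i), so scanning stops.

j = 0, so swapping arr[0] with arr[j] leaves the pivot at position 0: [3, 25, 20, 25, 23, 7, 25]
Pivot position: 0

After partitioning with pivot 3, the array becomes [3, 25, 20, 25, 23, 7, 25]. The pivot is placed at index 0. All elements to the left of the pivot are <= 3, and all elements to the right are > 3.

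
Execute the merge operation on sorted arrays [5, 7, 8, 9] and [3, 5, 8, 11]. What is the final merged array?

Merging process:

Compare 5 vs 3: take 3 from right. Merged: [3]
Compare 5 vs 5: take 5 from left. Merged: [3, 5]
Compare 7 vs 5: take 5 from right. Merged: [3, 5, 5]
Compare 7 vs 8: take 7 from left. Merged: [3, 5, 5, 7]
Compare 8 vs 8: take 8 from left. Merged: [3, 5, 5, 7, 8]
Compare 9 vs 8: take 8 from right. Merged: [3, 5, 5, 7, 8, 8]
Compare 9 vs 11: take 9 from left. Merged: [3, 5, 5, 7, 8, 8, 9]
Append remaining from right: [11]. Merged: [3, 5, 5, 7, 8, 8, 9, 11]

Final merged array: [3, 5, 5, 7, 8, 8, 9, 11]
Total comparisons: 7

The merged array is [3, 5, 5, 7, 8, 8, 9, 11], requiring 7 comparisons. The merge step runs in O(n) time where n is the total number of elements.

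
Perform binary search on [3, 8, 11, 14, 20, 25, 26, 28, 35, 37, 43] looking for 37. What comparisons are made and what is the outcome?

Binary search for 37 in [3, 8, 11, 14, 20, 25, 26, 28, 35, 37, 43]:

lo=0, hi=10, mid=5, arr[mid]=25 -> 25 < 37, search right half
lo=6, hi=10, mid=8, arr[mid]=35 -> 35 < 37, search right half
lo=9, hi=10, mid=9, arr[mid]=37 -> Found target at index 9!

Binary search finds 37 at index 9 after 3 comparisons. The search repeatedly halves the search space by comparing with the middle element.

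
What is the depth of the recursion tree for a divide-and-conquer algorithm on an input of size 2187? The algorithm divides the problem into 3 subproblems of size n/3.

For divide and conquer with division factor 3:

Problem sizes at each level:
Level 0: 2187
Level 1: 729
Level 2: 243
Level 3: 81
Level 4: 27
Level 5: 9
Level 6: 3
Level 7: 1

The root is level 0 and the size-1 base case is level 7 (the tree spans levels 0 through 7, i.e. 8 levels counting the root), so the depth is the number of divisions: log_3(2187) = 7

The recursion tree depth is log_3(2187) = 7. At each level, the problem size is divided by 3, so it takes 7 divisions to reduce to a base case of size 1. The algorithm makes 3 recursive calls at each level.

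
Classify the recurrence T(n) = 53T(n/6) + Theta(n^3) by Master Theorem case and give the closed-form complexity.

Master Theorem for T(n) = 53T(n/6) + O(n^3):

a = 53, b = 6, c = 3
log_b(a) = log_6(53) = 2.2159

Case 3: c = 3 > log_6(53) = 2.2159
T(n) = O(n^3) = O(n^3)

For T(n) = 53T(n/6) + O(n^3): log_6(53) = 2.2159. This is Case 3 of the Master Theorem (c > log_b(a), work dominated by root), giving O(n^3).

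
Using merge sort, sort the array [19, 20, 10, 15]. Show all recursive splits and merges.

Merge sort trace:

Split: [19, 20, 10, 15] -> [19, 20] and [10, 15]
  Split: [19, 20] -> [19] and [20]
  Merge: [19] + [20] -> [19, 20]
  Split: [10, 15] -> [10] and [15]
  Merge: [10] + [15] -> [10, 15]
Merge: [19, 20] + [10, 15] -> [10, 15, 19, 20]

Final sorted array: [10, 15, 19, 20]

The merge sort proceeds by recursively splitting the array and merging sorted halves.
After all merges, the sorted array is [10, 15, 19, 20].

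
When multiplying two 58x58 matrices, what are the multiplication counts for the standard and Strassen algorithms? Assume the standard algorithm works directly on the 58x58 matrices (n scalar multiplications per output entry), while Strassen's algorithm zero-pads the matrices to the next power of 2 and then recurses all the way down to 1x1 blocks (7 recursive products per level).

Matrix multiplication for 58x58 matrices:

Strassen's algorithm requires power-of-2 dimensions. Pad 58x58 to 64x64 (next power of 2).

Standard algorithm: 58^3 = 195112 multiplications
Strassen's algorithm: 7^(log2(64)) = 7^6 = 117649 multiplications
Savings: 195112 - 117649 = 77463 multiplications

Standard: 195112 multiplications (58^3). Strassen: 117649 multiplications (7^6, after padding to 64x64). Strassen reduces 8 recursive multiplications to 7 at each level.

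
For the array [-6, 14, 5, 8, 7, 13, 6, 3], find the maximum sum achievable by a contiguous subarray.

Using Kadane's algorithm on [-6, 14, 5, 8, 7, 13, 6, 3]:

Scanning through the array:
Position 1 (value 14): max_ending_here = 14, max_so_far = 14
Position 2 (value 5): max_ending_here = 19, max_so_far = 19
Position 3 (value 8): max_ending_here = 27, max_so_far = 27
Position 4 (value 7): max_ending_here = 34, max_so_far = 34
Position 5 (value 13): max_ending_here = 47, max_so_far = 47
Position 6 (value 6): max_ending_here = 53, max_so_far = 53
Position 7 (value 3): max_ending_here = 56, max_so_far = 56

Maximum subarray: [14, 5, 8, 7, 13, 6, 3]
Maximum sum: 56

The maximum subarray is [14, 5, 8, 7, 13, 6, 3] with sum 56. This subarray runs from index 1 to index 7.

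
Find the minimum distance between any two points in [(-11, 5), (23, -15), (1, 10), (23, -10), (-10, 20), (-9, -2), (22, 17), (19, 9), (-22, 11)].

Computing all pairwise distances among 9 points:

d((-11, 5), (23, -15)) = 39.4462
d((-11, 5), (1, 10)) = 13.0
d((-11, 5), (23, -10)) = 37.1618
d((-11, 5), (-10, 20)) = 15.0333
d((-11, 5), (-9, -2)) = 7.2801
d((-11, 5), (22, 17)) = 35.1141
d((-11, 5), (19, 9)) = 30.2655
d((-11, 5), (-22, 11)) = 12.53
d((23, -15), (1, 10)) = 33.3017
d((23, -15), (23, -10)) = 5.0 <-- minimum
d((23, -15), (-10, 20)) = 48.1041
d((23, -15), (-9, -2)) = 34.5398
d((23, -15), (22, 17)) = 32.0156
d((23, -15), (19, 9)) = 24.3311
d((23, -15), (-22, 11)) = 51.9711
d((1, 10), (23, -10)) = 29.7321
d((1, 10), (-10, 20)) = 14.8661
d((1, 10), (-9, -2)) = 15.6205
d((1, 10), (22, 17)) = 22.1359
d((1, 10), (19, 9)) = 18.0278
d((1, 10), (-22, 11)) = 23.0217
d((23, -10), (-10, 20)) = 44.5982
d((23, -10), (-9, -2)) = 32.9848
d((23, -10), (22, 17)) = 27.0185
d((23, -10), (19, 9)) = 19.4165
d((23, -10), (-22, 11)) = 49.6588
d((-10, 20), (-9, -2)) = 22.0227
d((-10, 20), (22, 17)) = 32.1403
d((-10, 20), (19, 9)) = 31.0161
d((-10, 20), (-22, 11)) = 15.0
d((-9, -2), (22, 17)) = 36.3593
d((-9, -2), (19, 9)) = 30.0832
d((-9, -2), (-22, 11)) = 18.3848
d((22, 17), (19, 9)) = 8.544
d((22, 17), (-22, 11)) = 44.4072
d((19, 9), (-22, 11)) = 41.0488

Closest pair: (23, -15) and (23, -10) with distance 5.0

The closest pair is (23, -15) and (23, -10) with Euclidean distance 5.0. For 9 points, brute-force pairwise comparison is shown above. For large n, the divide-and-conquer algorithm (sort by x, recurse on halves, check the dividing strip) achieves O(n log n).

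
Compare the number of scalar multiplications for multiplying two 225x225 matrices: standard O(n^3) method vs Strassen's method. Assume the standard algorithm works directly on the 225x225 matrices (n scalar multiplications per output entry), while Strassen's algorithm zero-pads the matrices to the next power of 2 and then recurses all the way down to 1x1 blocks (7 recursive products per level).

Matrix multiplication for 225x225 matrices:

Strassen's algorithm requires power-of-2 dimensions. Pad 225x225 to 256x256 (next power of 2).

Standard algorithm: 225^3 = 11390625 multiplications
Strassen's algorithm: 7^(log2(256)) = 7^8 = 5764801 multiplications
Savings: 11390625 - 5764801 = 5625824 multiplications

Standard: 11390625 multiplications (225^3). Strassen: 5764801 multiplications (7^8, after padding to 256x256). Strassen reduces 8 recursive multiplications to 7 at each level.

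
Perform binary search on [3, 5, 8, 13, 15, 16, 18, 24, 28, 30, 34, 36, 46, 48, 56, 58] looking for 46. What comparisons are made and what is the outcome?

Binary search for 46 in [3, 5, 8, 13, 15, 16, 18, 24, 28, 30, 34, 36, 46, 48, 56, 58]:

lo=0, hi=15, mid=7, arr[mid]=24 -> 24 < 46, search right half
lo=8, hi=15, mid=11, arr[mid]=36 -> 36 < 46, search right half
lo=12, hi=15, mid=13, arr[mid]=48 -> 48 > 46, search left half
lo=12, hi=12, mid=12, arr[mid]=46 -> Found target at index 12!

Binary search finds 46 at index 12 after 4 comparisons. The search repeatedly halves the search space by comparing with the middle element.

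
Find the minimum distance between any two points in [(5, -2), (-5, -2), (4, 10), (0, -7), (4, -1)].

Computing all pairwise distances among 5 points:

d((5, -2), (-5, -2)) = 10.0
d((5, -2), (4, 10)) = 12.0416
d((5, -2), (0, -7)) = 7.0711
d((5, -2), (4, -1)) = 1.4142 <-- minimum
d((-5, -2), (4, 10)) = 15.0
d((-5, -2), (0, -7)) = 7.0711
d((-5, -2), (4, -1)) = 9.0554
d((4, 10), (0, -7)) = 17.4642
d((4, 10), (4, -1)) = 11.0
d((0, -7), (4, -1)) = 7.2111

Closest pair: (5, -2) and (4, -1) with distance 1.4142

The closest pair is (5, -2) and (4, -1) with Euclidean distance 1.4142. For 5 points, brute-force pairwise comparison is shown above. For large n, the divide-and-conquer algorithm (sort by x, recurse on halves, check the dividing strip) achieves O(n log n).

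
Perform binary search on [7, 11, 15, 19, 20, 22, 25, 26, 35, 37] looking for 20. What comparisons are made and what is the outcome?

Binary search for 20 in [7, 11, 15, 19, 20, 22, 25, 26, 35, 37]:

lo=0, hi=9, mid=4, arr[mid]=20 -> Found target at index 4!

Binary search finds 20 at index 4 after 1 comparisons. The search repeatedly halves the search space by comparing with the middle element.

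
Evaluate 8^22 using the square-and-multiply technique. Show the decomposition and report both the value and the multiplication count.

Computing 8^22 by squaring (build up from 8^1; each line after the first costs one multiplication):

8^1 = 8
8^2 = (8^1)^2 = 8^2 = 64
8^4 = (8^2)^2 = 64^2 = 4096
8^5 = 8 * 8^4 = 8 * 4096 = 32768
8^10 = (8^5)^2 = 32768^2 = 1073741824
8^11 = 8 * 8^10 = 8 * 1073741824 = 8589934592
8^22 = (8^11)^2 = 8589934592^2 = 73786976294838206464

Result: 73786976294838206464
Multiplications needed: 6 (6 lines after 8^1)

8^22 = 73786976294838206464. Using exponentiation by squaring, this requires 6 multiplications. The key idea: if the exponent is even, square the half-power; if odd, multiply by the base once.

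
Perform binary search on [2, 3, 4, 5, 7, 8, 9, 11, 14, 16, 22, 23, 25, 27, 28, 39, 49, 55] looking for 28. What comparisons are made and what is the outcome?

Binary search for 28 in [2, 3, 4, 5, 7, 8, 9, 11, 14, 16, 22, 23, 25, 27, 28, 39, 49, 55]:

lo=0, hi=17, mid=8, arr[mid]=14 -> 14 < 28, search right half
lo=9, hi=17, mid=13, arr[mid]=27 -> 27 < 28, search right half
lo=14, hi=17, mid=15, arr[mid]=39 -> 39 > 28, search left half
lo=14, hi=14, mid=14, arr[mid]=28 -> Found target at index 14!

Binary search finds 28 at index 14 after 4 comparisons. The search repeatedly halves the search space by comparing with the middle element.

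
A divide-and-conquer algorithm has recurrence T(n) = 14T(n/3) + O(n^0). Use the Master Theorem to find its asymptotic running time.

Master Theorem for T(n) = 14T(n/3) + O(n^0):

a = 14, b = 3, c = 0
log_b(a) = log_3(14) = 2.4022

Case 1: c = 0 < log_3(14) = 2.4022
T(n) = O(n^(log_3 14))

For T(n) = 14T(n/3) + O(n^0): log_3(14) = 2.4022. This is Case 1 of the Master Theorem (c < log_b(a), work dominated by leaves), giving O(n^(log_3 14)).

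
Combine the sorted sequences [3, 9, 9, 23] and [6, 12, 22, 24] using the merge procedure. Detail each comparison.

Merging process:

Compare 3 vs 6: take 3 from left. Merged: [3]
Compare 9 vs 6: take 6 from right. Merged: [3, 6]
Compare 9 vs 12: take 9 from left. Merged: [3, 6, 9]
Compare 9 vs 12: take 9 from left. Merged: [3, 6, 9, 9]
Compare 23 vs 12: take 12 from right. Merged: [3, 6, 9, 9, 12]
Compare 23 vs 22: take 22 from right. Merged: [3, 6, 9, 9, 12, 22]
Compare 23 vs 24: take 23 from left. Merged: [3, 6, 9, 9, 12, 22, 23]
Append remaining from right: [24]. Merged: [3, 6, 9, 9, 12, 22, 23, 24]

Final merged array: [3, 6, 9, 9, 12, 22, 23, 24]
Total comparisons: 7

The merged array is [3, 6, 9, 9, 12, 22, 23, 24], requiring 7 comparisons. The merge step runs in O(n) time where n is the total number of elements.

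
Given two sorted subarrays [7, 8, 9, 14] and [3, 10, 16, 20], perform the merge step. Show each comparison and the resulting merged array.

Merging process:

Compare 7 vs 3: take 3 from right. Merged: [3]
Compare 7 vs 10: take 7 from left. Merged: [3, 7]
Compare 8 vs 10: take 8 from left. Merged: [3, 7, 8]
Compare 9 vs 10: take 9 from left. Merged: [3, 7, 8, 9]
Compare 14 vs 10: take 10 from right. Merged: [3, 7, 8, 9, 10]
Compare 14 vs 16: take 14 from left. Merged: [3, 7, 8, 9, 10, 14]
Append remaining from right: [16, 20]. Merged: [3, 7, 8, 9, 10, 14, 16, 20]

Final merged array: [3, 7, 8, 9, 10, 14, 16, 20]
Total comparisons: 6

The merged array is [3, 7, 8, 9, 10, 14, 16, 20], requiring 6 comparisons. The merge step runs in O(n) time where n is the total number of elements.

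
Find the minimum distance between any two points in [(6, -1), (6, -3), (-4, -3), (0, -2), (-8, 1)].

Computing all pairwise distances among 5 points:

d((6, -1), (6, -3)) = 2.0 <-- minimum
d((6, -1), (-4, -3)) = 10.198
d((6, -1), (0, -2)) = 6.0828
d((6, -1), (-8, 1)) = 14.1421
d((6, -3), (-4, -3)) = 10.0
d((6, -3), (0, -2)) = 6.0828
d((6, -3), (-8, 1)) = 14.5602
d((-4, -3), (0, -2)) = 4.1231
d((-4, -3), (-8, 1)) = 5.6569
d((0, -2), (-8, 1)) = 8.544

Closest pair: (6, -1) and (6, -3) with distance 2.0

The closest pair is (6, -1) and (6, -3) with Euclidean distance 2.0. For 5 points, brute-force pairwise comparison is shown above. For large n, the divide-and-conquer algorithm (sort by x, recurse on halves, check the dividing strip) achieves O(n log n).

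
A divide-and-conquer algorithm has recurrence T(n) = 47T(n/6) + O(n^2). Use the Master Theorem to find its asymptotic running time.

Master Theorem for T(n) = 47T(n/6) + O(n^2):

a = 47, b = 6, c = 2
log_b(a) = log_6(47) = 2.1488

Case 1: c = 2 < log_6(47) = 2.1488
T(n) = O(n^(log_6 47))

For T(n) = 47T(n/6) + O(n^2): log_6(47) = 2.1488. This is Case 1 of the Master Theorem (c < log_b(a), work dominated by leaves), giving O(n^(log_6 47)).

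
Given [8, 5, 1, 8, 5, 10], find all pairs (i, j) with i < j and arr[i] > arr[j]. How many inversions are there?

Finding inversions in [8, 5, 1, 8, 5, 10]:

(0, 1): arr[0]=8 > arr[1]=5
(0, 2): arr[0]=8 > arr[2]=1
(0, 4): arr[0]=8 > arr[4]=5
(1, 2): arr[1]=5 > arr[2]=1
(3, 4): arr[3]=8 > arr[4]=5

Total inversions: 5

The array has 5 inversion(s): (0,1), (0,2), (0,4), (1,2), (3,4). Each pair (i,j) satisfies i < j and arr[i] > arr[j].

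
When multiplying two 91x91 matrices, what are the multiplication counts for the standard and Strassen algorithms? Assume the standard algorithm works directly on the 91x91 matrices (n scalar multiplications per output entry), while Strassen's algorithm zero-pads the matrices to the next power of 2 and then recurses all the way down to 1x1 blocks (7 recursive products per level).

Matrix multiplication for 91x91 matrices:

Strassen's algorithm requires power-of-2 dimensions. Pad 91x91 to 128x128 (next power of 2).

Standard algorithm: 91^3 = 753571 multiplications
Strassen's algorithm: 7^(log2(128)) = 7^7 = 823543 multiplications
Difference: 753571 - 823543 = -69972 (Strassen uses MORE here due to padding overhead — for small or just-over-power-of-2 n, padding can outweigh the per-level savings)

Standard: 753571 multiplications (91^3). Strassen: 823543 multiplications (7^7, after padding to 128x128). Strassen reduces 8 recursive multiplications to 7 at each level.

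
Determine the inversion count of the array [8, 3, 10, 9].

Finding inversions in [8, 3, 10, 9]:

(0, 1): arr[0]=8 > arr[1]=3
(2, 3): arr[2]=10 > arr[3]=9

Total inversions: 2

The array has 2 inversion(s): (0,1), (2,3). Each pair (i,j) satisfies i < j and arr[i] > arr[j].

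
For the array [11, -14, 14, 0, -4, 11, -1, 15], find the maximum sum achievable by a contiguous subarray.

Using Kadane's algorithm on [11, -14, 14, 0, -4, 11, -1, 15]:

Scanning through the array:
Position 1 (value -14): max_ending_here = -3, max_so_far = 11
Position 2 (value 14): max_ending_here = 14, max_so_far = 14
Position 3 (value 0): max_ending_here = 14, max_so_far = 14
Position 4 (value -4): max_ending_here = 10, max_so_far = 14
Position 5 (value 11): max_ending_here = 21, max_so_far = 21
Position 6 (value -1): max_ending_here = 20, max_so_far = 21
Position 7 (value 15): max_ending_here = 35, max_so_far = 35

Maximum subarray: [14, 0, -4, 11, -1, 15]
Maximum sum: 35

The maximum subarray is [14, 0, -4, 11, -1, 15] with sum 35. This subarray runs from index 2 to index 7.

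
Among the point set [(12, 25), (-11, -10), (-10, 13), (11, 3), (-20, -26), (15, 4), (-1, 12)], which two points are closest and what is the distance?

Computing all pairwise distances among 7 points:

d((12, 25), (-11, -10)) = 41.8808
d((12, 25), (-10, 13)) = 25.0599
d((12, 25), (11, 3)) = 22.0227
d((12, 25), (-20, -26)) = 60.208
d((12, 25), (15, 4)) = 21.2132
d((12, 25), (-1, 12)) = 18.3848
d((-11, -10), (-10, 13)) = 23.0217
d((-11, -10), (11, 3)) = 25.5539
d((-11, -10), (-20, -26)) = 18.3576
d((-11, -10), (15, 4)) = 29.5296
d((-11, -10), (-1, 12)) = 24.1661
d((-10, 13), (11, 3)) = 23.2594
d((-10, 13), (-20, -26)) = 40.2616
d((-10, 13), (15, 4)) = 26.5707
d((-10, 13), (-1, 12)) = 9.0554
d((11, 3), (-20, -26)) = 42.45
d((11, 3), (15, 4)) = 4.1231 <-- minimum
d((11, 3), (-1, 12)) = 15.0
d((-20, -26), (15, 4)) = 46.0977
d((-20, -26), (-1, 12)) = 42.4853
d((15, 4), (-1, 12)) = 17.8885

Closest pair: (11, 3) and (15, 4) with distance 4.1231

The closest pair is (11, 3) and (15, 4) with Euclidean distance 4.1231. For 7 points, brute-force pairwise comparison is shown above. For large n, the divide-and-conquer algorithm (sort by x, recurse on halves, check the dividing strip) achieves O(n log n).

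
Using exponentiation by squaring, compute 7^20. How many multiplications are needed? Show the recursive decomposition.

Computing 7^20 by squaring (build up from 7^1; each line after the first costs one multiplication):

7^1 = 7
7^2 = (7^1)^2 = 7^2 = 49
7^4 = (7^2)^2 = 49^2 = 2401
7^5 = 7 * 7^4 = 7 * 2401 = 16807
7^10 = (7^5)^2 = 16807^2 = 282475249
7^20 = (7^10)^2 = 282475249^2 = 79792266297612001

Result: 79792266297612001
Multiplications needed: 5 (5 lines after 7^1)

7^20 = 79792266297612001. Using exponentiation by squaring, this requires 5 multiplications. The key idea: if the exponent is even, square the half-power; if odd, multiply by the base once.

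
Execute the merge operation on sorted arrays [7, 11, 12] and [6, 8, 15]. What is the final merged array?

Merging process:

Compare 7 vs 6: take 6 from right. Merged: [6]
Compare 7 vs 8: take 7 from left. Merged: [6, 7]
Compare 11 vs 8: take 8 from right. Merged: [6, 7, 8]
Compare 11 vs 15: take 11 from left. Merged: [6, 7, 8, 11]
Compare 12 vs 15: take 12 from left. Merged: [6, 7, 8, 11, 12]
Append remaining from right: [15]. Merged: [6, 7, 8, 11, 12, 15]

Final merged array: [6, 7, 8, 11, 12, 15]
Total comparisons: 5

The merged array is [6, 7, 8, 11, 12, 15], requiring 5 comparisons. The merge step runs in O(n) time where n is the total number of elements.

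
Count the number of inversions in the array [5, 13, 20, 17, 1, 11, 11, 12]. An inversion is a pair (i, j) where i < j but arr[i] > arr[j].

Finding inversions in [5, 13, 20, 17, 1, 11, 11, 12]:

(0, 4): arr[0]=5 > arr[4]=1
(1, 4): arr[1]=13 > arr[4]=1
(1, 5): arr[1]=13 > arr[5]=11
(1, 6): arr[1]=13 > arr[6]=11
(1, 7): arr[1]=13 > arr[7]=12
(2, 3): arr[2]=20 > arr[3]=17
(2, 4): arr[2]=20 > arr[4]=1
(2, 5): arr[2]=20 > arr[5]=11
(2, 6): arr[2]=20 > arr[6]=11
(2, 7): arr[2]=20 > arr[7]=12
(3, 4): arr[3]=17 > arr[4]=1
(3, 5): arr[3]=17 > arr[5]=11
(3, 6): arr[3]=17 > arr[6]=11
(3, 7): arr[3]=17 > arr[7]=12

Total inversions: 14

The array has 14 inversion(s): (0,4), (1,4), (1,5), (1,6), (1,7), (2,3), (2,4), (2,5), (2,6), (2,7), (3,4), (3,5), (3,6), (3,7). Each pair (i,j) satisfies i < j and arr[i] > arr[j].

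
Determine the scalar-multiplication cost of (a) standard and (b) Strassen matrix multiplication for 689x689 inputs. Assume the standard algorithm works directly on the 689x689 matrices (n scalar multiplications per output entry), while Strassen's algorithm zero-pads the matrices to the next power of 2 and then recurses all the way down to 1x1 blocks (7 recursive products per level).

Matrix multiplication for 689x689 matrices:

Strassen's algorithm requires power-of-2 dimensions. Pad 689x689 to 1024x1024 (next power of 2).

Standard algorithm: 689^3 = 327082769 multiplications
Strassen's algorithm: 7^(log2(1024)) = 7^10 = 282475249 multiplications
Savings: 327082769 - 282475249 = 44607520 multiplications

Standard: 327082769 multiplications (689^3). Strassen: 282475249 multiplications (7^10, after padding to 1024x1024). Strassen reduces 8 recursive multiplications to 7 at each level.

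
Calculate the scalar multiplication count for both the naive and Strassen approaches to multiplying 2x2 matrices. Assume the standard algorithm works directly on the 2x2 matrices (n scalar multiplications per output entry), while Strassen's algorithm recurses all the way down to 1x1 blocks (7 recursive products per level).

Matrix multiplication for 2x2 matrices:

Standard algorithm: 2^3 = 8 multiplications
Strassen's algorithm: 7^(log2(2)) = 7^1 = 7 multiplications
Savings: 8 - 7 = 1 multiplications

Standard: 8 multiplications (2^3). Strassen: 7 multiplications (7^1). Strassen reduces 8 recursive multiplications to 7 at each level.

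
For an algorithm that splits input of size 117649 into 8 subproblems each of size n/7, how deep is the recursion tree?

For divide and conquer with division factor 7:

Problem sizes at each level:
Level 0: 117649
Level 1: 16807
Level 2: 2401
Level 3: 343
Level 4: 49
Level 5: 7
Level 6: 1

The root is level 0 and the size-1 base case is level 6 (the tree spans levels 0 through 6, i.e. 7 levels counting the root), so the depth is the number of divisions: log_7(117649) = 6

The recursion tree depth is log_7(117649) = 6. At each level, the problem size is divided by 7, so it takes 6 divisions to reduce to a base case of size 1. The algorithm makes 8 recursive calls at each level.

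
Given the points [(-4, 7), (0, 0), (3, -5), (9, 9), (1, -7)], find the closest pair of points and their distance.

Computing all pairwise distances among 5 points:

d((-4, 7), (0, 0)) = 8.0623
d((-4, 7), (3, -5)) = 13.8924
d((-4, 7), (9, 9)) = 13.1529
d((-4, 7), (1, -7)) = 14.8661
d((0, 0), (3, -5)) = 5.831
d((0, 0), (9, 9)) = 12.7279
d((0, 0), (1, -7)) = 7.0711
d((3, -5), (9, 9)) = 15.2315
d((3, -5), (1, -7)) = 2.8284 <-- minimum
d((9, 9), (1, -7)) = 17.8885

Closest pair: (3, -5) and (1, -7) with distance 2.8284

The closest pair is (3, -5) and (1, -7) with Euclidean distance 2.8284. For 5 points, brute-force pairwise comparison is shown above. For large n, the divide-and-conquer algorithm (sort by x, recurse on halves, check the dividing strip) achieves O(n log n).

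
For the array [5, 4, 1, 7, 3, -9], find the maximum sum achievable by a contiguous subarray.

Using Kadane's algorithm on [5, 4, 1, 7, 3, -9]:

Scanning through the array:
Position 1 (value 4): max_ending_here = 9, max_so_far = 9
Position 2 (value 1): max_ending_here = 10, max_so_far = 10
Position 3 (value 7): max_ending_here = 17, max_so_far = 17
Position 4 (value 3): max_ending_here = 20, max_so_far = 20
Position 5 (value -9): max_ending_here = 11, max_so_far = 20

Maximum subarray: [5, 4, 1, 7, 3]
Maximum sum: 20

The maximum subarray is [5, 4, 1, 7, 3] with sum 20. This subarray runs from index 0 to index 4.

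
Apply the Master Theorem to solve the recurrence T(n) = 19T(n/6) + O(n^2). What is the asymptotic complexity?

Master Theorem for T(n) = 19T(n/6) + O(n^2):

a = 19, b = 6, c = 2
log_b(a) = log_6(19) = 1.6433

Case 3: c = 2 > log_6(19) = 1.6433
T(n) = O(n^2) = O(n^2)

For T(n) = 19T(n/6) + O(n^2): log_6(19) = 1.6433. This is Case 3 of the Master Theorem (c > log_b(a), work dominated by root), giving O(n^2).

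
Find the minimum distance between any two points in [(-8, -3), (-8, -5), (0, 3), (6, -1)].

Computing all pairwise distances among 4 points:

d((-8, -3), (-8, -5)) = 2.0 <-- minimum
d((-8, -3), (0, 3)) = 10.0
d((-8, -3), (6, -1)) = 14.1421
d((-8, -5), (0, 3)) = 11.3137
d((-8, -5), (6, -1)) = 14.5602
d((0, 3), (6, -1)) = 7.2111

Closest pair: (-8, -3) and (-8, -5) with distance 2.0

The closest pair is (-8, -3) and (-8, -5) with Euclidean distance 2.0. For 4 points, brute-force pairwise comparison is shown above. For large n, the divide-and-conquer algorithm (sort by x, recurse on halves, check the dividing strip) achieves O(n log n).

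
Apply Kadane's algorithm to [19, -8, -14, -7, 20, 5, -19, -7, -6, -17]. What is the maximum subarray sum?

Using Kadane's algorithm on [19, -8, -14, -7, 20, 5, -19, -7, -6, -17]:

Scanning through the array:
Position 1 (value -8): max_ending_here = 11, max_so_far = 19
Position 2 (value -14): max_ending_here = -3, max_so_far = 19
Position 3 (value -7): max_ending_here = -7, max_so_far = 19
Position 4 (value 20): max_ending_here = 20, max_so_far = 20
Position 5 (value 5): max_ending_here = 25, max_so_far = 25
Position 6 (value -19): max_ending_here = 6, max_so_far = 25
Position 7 (value -7): max_ending_here = -1, max_so_far = 25
Position 8 (value -6): max_ending_here = -6, max_so_far = 25
Position 9 (value -17): max_ending_here = -17, max_so_far = 25

Maximum subarray: [20, 5]
Maximum sum: 25

The maximum subarray is [20, 5] with sum 25. This subarray runs from index 4 to index 5.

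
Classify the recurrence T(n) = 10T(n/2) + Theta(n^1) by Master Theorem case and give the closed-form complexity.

Master Theorem for T(n) = 10T(n/2) + O(n^1):

a = 10, b = 2, c = 1
log_b(a) = log_2(10) = 3.3219

Case 1: c = 1 < log_2(10) = 3.3219
T(n) = O(n^(log_2 10))

For T(n) = 10T(n/2) + O(n^1): log_2(10) = 3.3219. This is Case 1 of the Master Theorem (c < log_b(a), work dominated by leaves), giving O(n^(log_2 10)).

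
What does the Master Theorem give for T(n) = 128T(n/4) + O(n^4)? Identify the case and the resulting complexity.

Master Theorem for T(n) = 128T(n/4) + O(n^4):

a = 128, b = 4, c = 4
log_b(a) = log_4(128) = 3.5000

Case 3: c = 4 > log_4(128) = 3.5000
T(n) = O(n^4) = O(n^4)

For T(n) = 128T(n/4) + O(n^4): log_4(128) = 3.5000. This is Case 3 of the Master Theorem (c > log_b(a), work dominated by root), giving O(n^4).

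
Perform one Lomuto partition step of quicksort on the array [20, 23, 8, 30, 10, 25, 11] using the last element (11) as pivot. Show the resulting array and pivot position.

Lomuto partition with pivot = 11:

Initial array: [20, 23, 8, 30, 10, 25, 11]

arr[0]=20 > 11: no swap
arr[1]=23 > 11: no swap
arr[2]=8 <= 11: swap with position 0, array becomes [8, 23, 20, 30, 10, 25, 11]
arr[3]=30 > 11: no swap
arr[4]=10 <= 11: swap with position 1, array becomes [8, 10, 20, 30, 23, 25, 11]
arr[5]=25 > 11: no swap

Place pivot at position 2: [8, 10, 11, 30, 23, 25, 20]
Pivot position: 2

After partitioning with pivot 11, the array becomes [8, 10, 11, 30, 23, 25, 20]. The pivot is placed at index 2. All elements to the left of the pivot are <= 11, and all elements to the right are > 11.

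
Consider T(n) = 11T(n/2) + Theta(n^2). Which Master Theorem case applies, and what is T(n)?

Master Theorem for T(n) = 11T(n/2) + O(n^2):

a = 11, b = 2, c = 2
log_b(a) = log_2(11) = 3.4594

Case 1: c = 2 < log_2(11) = 3.4594
T(n) = O(n^(log_2 11))

For T(n) = 11T(n/2) + O(n^2): log_2(11) = 3.4594. This is Case 1 of the Master Theorem (c < log_b(a), work dominated by leaves), giving O(n^(log_2 11)).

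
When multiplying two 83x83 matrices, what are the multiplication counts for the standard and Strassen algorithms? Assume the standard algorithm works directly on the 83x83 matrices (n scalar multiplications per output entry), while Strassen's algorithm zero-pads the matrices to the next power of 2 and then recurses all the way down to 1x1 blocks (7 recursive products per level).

Matrix multiplication for 83x83 matrices:

Strassen's algorithm requires power-of-2 dimensions. Pad 83x83 to 128x128 (next power of 2).

Standard algorithm: 83^3 = 571787 multiplications
Strassen's algorithm: 7^(log2(128)) = 7^7 = 823543 multiplications
Difference: 571787 - 823543 = -251756 (Strassen uses MORE here due to padding overhead — for small or just-over-power-of-2 n, padding can outweigh the per-level savings)

Standard: 571787 multiplications (83^3). Strassen: 823543 multiplications (7^7, after padding to 128x128). Strassen reduces 8 recursive multiplications to 7 at each level.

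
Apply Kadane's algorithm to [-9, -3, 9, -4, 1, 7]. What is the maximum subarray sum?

Using Kadane's algorithm on [-9, -3, 9, -4, 1, 7]:

Scanning through the array:
Position 1 (value -3): max_ending_here = -3, max_so_far = -3
Position 2 (value 9): max_ending_here = 9, max_so_far = 9
Position 3 (value -4): max_ending_here = 5, max_so_far = 9
Position 4 (value 1): max_ending_here = 6, max_so_far = 9
Position 5 (value 7): max_ending_here = 13, max_so_far = 13

Maximum subarray: [9, -4, 1, 7]
Maximum sum: 13

The maximum subarray is [9, -4, 1, 7] with sum 13. This subarray runs from index 2 to index 5.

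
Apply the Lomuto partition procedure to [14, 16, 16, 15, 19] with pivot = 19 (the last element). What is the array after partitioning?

Lomuto partition with pivot = 19:

Initial array: [14, 16, 16, 15, 19]

arr[0]=14 <= 19: swap with position 0, array becomes [14, 16, 16, 15, 19]
arr[1]=16 <= 19: swap with position 1, array becomes [14, 16, 16, 15, 19]
arr[2]=16 <= 19: swap with position 2, array becomes [14, 16, 16, 15, 19]
arr[3]=15 <= 19: swap with position 3, array becomes [14, 16, 16, 15, 19]

Place pivot at position 4: [14, 16, 16, 15, 19]
Pivot position: 4

After partitioning with pivot 19, the array becomes [14, 16, 16, 15, 19]. The pivot is placed at index 4. All elements to the left of the pivot are <= 19, and all elements to the right are > 19.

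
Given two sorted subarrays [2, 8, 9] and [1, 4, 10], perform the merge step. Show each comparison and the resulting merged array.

Merging process:

Compare 2 vs 1: take 1 from right. Merged: [1]
Compare 2 vs 4: take 2 from left. Merged: [1, 2]
Compare 8 vs 4: take 4 from right. Merged: [1, 2, 4]
Compare 8 vs 10: take 8 from left. Merged: [1, 2, 4, 8]
Compare 9 vs 10: take 9 from left. Merged: [1, 2, 4, 8, 9]
Append remaining from right: [10]. Merged: [1, 2, 4, 8, 9, 10]

Final merged array: [1, 2, 4, 8, 9, 10]
Total comparisons: 5

The merged array is [1, 2, 4, 8, 9, 10], requiring 5 comparisons. The merge step runs in O(n) time where n is the total number of elements.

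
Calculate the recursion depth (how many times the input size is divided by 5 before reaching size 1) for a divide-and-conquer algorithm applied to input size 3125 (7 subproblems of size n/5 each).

For divide and conquer with division factor 5:

Problem sizes at each level:
Level 0: 3125
Level 1: 625
Level 2: 125
Level 3: 25
Level 4: 5
Level 5: 1

The root is level 0 and the size-1 base case is level 5 (the tree spans levels 0 through 5, i.e. 6 levels counting the root), so the depth is the number of divisions: log_5(3125) = 5

The recursion tree depth is log_5(3125) = 5. At each level, the problem size is divided by 5, so it takes 5 divisions to reduce to a base case of size 1. The algorithm makes 7 recursive calls at each level.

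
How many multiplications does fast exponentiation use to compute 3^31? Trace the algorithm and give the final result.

Computing 3^31 by squaring (build up from 3^1; each line after the first costs one multiplication):

3^1 = 3
3^2 = (3^1)^2 = 3^2 = 9
3^3 = 3 * 3^2 = 3 * 9 = 27
3^6 = (3^3)^2 = 27^2 = 729
3^7 = 3 * 3^6 = 3 * 729 = 2187
3^14 = (3^7)^2 = 2187^2 = 4782969
3^15 = 3 * 3^14 = 3 * 4782969 = 14348907
3^30 = (3^15)^2 = 14348907^2 = 205891132094649
3^31 = 3 * 3^30 = 3 * 205891132094649 = 617673396283947

Result: 617673396283947
Multiplications needed: 8 (8 lines after 3^1)

3^31 = 617673396283947. Using exponentiation by squaring, this requires 8 multiplications. The key idea: if the exponent is even, square the half-power; if odd, multiply by the base once.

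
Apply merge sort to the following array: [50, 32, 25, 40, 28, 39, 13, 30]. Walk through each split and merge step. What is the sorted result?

Merge sort trace:

Split: [50, 32, 25, 40, 28, 39, 13, 30] -> [50, 32, 25, 40] and [28, 39, 13, 30]
  Split: [50, 32, 25, 40] -> [50, 32] and [25, 40]
    Split: [50, 32] -> [50] and [32]
    Merge: [50] + [32] -> [32, 50]
    Split: [25, 40] -> [25] and [40]
    Merge: [25] + [40] -> [25, 40]
  Merge: [32, 50] + [25, 40] -> [25, 32, 40, 50]
  Split: [28, 39, 13, 30] -> [28, 39] and [13, 30]
    Split: [28, 39] -> [28] and [39]
    Merge: [28] + [39] -> [28, 39]
    Split: [13, 30] -> [13] and [30]
    Merge: [13] + [30] -> [13, 30]
  Merge: [28, 39] + [13, 30] -> [13, 28, 30, 39]
Merge: [25, 32, 40, 50] + [13, 28, 30, 39] -> [13, 25, 28, 30, 32, 39, 40, 50]

Final sorted array: [13, 25, 28, 30, 32, 39, 40, 50]

The merge sort proceeds by recursively splitting the array and merging sorted halves.
After all merges, the sorted array is [13, 25, 28, 30, 32, 39, 40, 50].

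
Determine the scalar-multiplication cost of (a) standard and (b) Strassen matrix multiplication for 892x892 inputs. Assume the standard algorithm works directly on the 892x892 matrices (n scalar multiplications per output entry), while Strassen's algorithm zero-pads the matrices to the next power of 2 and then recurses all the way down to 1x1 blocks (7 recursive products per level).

Matrix multiplication for 892x892 matrices:

Strassen's algorithm requires power-of-2 dimensions. Pad 892x892 to 1024x1024 (next power of 2).

Standard algorithm: 892^3 = 709732288 multiplications
Strassen's algorithm: 7^(log2(1024)) = 7^10 = 282475249 multiplications
Savings: 709732288 - 282475249 = 427257039 multiplications

Standard: 709732288 multiplications (892^3). Strassen: 282475249 multiplications (7^10, after padding to 1024x1024). Strassen reduces 8 recursive multiplications to 7 at each level.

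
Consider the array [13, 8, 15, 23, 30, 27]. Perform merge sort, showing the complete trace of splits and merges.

Merge sort trace:

Split: [13, 8, 15, 23, 30, 27] -> [13, 8, 15] and [23, 30, 27]
  Split: [13, 8, 15] -> [13] and [8, 15]
    Split: [8, 15] -> [8] and [15]
    Merge: [8] + [15] -> [8, 15]
  Merge: [13] + [8, 15] -> [8, 13, 15]
  Split: [23, 30, 27] -> [23] and [30, 27]
    Split: [30, 27] -> [30] and [27]
    Merge: [30] + [27] -> [27, 30]
  Merge: [23] + [27, 30] -> [23, 27, 30]
Merge: [8, 13, 15] + [23, 27, 30] -> [8, 13, 15, 23, 27, 30]

Final sorted array: [8, 13, 15, 23, 27, 30]

The merge sort proceeds by recursively splitting the array and merging sorted halves.
After all merges, the sorted array is [8, 13, 15, 23, 27, 30].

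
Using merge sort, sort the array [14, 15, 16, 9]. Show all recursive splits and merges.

Merge sort trace:

Split: [14, 15, 16, 9] -> [14, 15] and [16, 9]
  Split: [14, 15] -> [14] and [15]
  Merge: [14] + [15] -> [14, 15]
  Split: [16, 9] -> [16] and [9]
  Merge: [16] + [9] -> [9, 16]
Merge: [14, 15] + [9, 16] -> [9, 14, 15, 16]

Final sorted array: [9, 14, 15, 16]

The merge sort proceeds by recursively splitting the array and merging sorted halves.
After all merges, the sorted array is [9, 14, 15, 16].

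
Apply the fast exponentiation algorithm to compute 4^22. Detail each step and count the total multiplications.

Computing 4^22 by squaring (build up from 4^1; each line after the first costs one multiplication):

4^1 = 4
4^2 = (4^1)^2 = 4^2 = 16
4^4 = (4^2)^2 = 16^2 = 256
4^5 = 4 * 4^4 = 4 * 256 = 1024
4^10 = (4^5)^2 = 1024^2 = 1048576
4^11 = 4 * 4^10 = 4 * 1048576 = 4194304
4^22 = (4^11)^2 = 4194304^2 = 17592186044416

Result: 17592186044416
Multiplications needed: 6 (6 lines after 4^1)

4^22 = 17592186044416. Using exponentiation by squaring, this requires 6 multiplications. The key idea: if the exponent is even, square the half-power; if odd, multiply by the base once.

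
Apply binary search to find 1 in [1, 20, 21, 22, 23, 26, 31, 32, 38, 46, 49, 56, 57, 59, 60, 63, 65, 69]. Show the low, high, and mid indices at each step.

Binary search for 1 in [1, 20, 21, 22, 23, 26, 31, 32, 38, 46, 49, 56, 57, 59, 60, 63, 65, 69]:

lo=0, hi=17, mid=8, arr[mid]=38 -> 38 > 1, search left half
lo=0, hi=7, mid=3, arr[mid]=22 -> 22 > 1, search left half
lo=0, hi=2, mid=1, arr[mid]=20 -> 20 > 1, search left half
lo=0, hi=0, mid=0, arr[mid]=1 -> Found target at index 0!

Binary search finds 1 at index 0 after 4 comparisons. The search repeatedly halves the search space by comparing with the middle element.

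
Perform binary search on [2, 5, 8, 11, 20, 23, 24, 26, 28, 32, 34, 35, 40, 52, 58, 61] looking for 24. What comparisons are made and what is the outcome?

Binary search for 24 in [2, 5, 8, 11, 20, 23, 24, 26, 28, 32, 34, 35, 40, 52, 58, 61]:

lo=0, hi=15, mid=7, arr[mid]=26 -> 26 > 24, search left half
lo=0, hi=6, mid=3, arr[mid]=11 -> 11 < 24, search right half
lo=4, hi=6, mid=5, arr[mid]=23 -> 23 < 24, search right half
lo=6, hi=6, mid=6, arr[mid]=24 -> Found target at index 6!

Binary search finds 24 at index 6 after 4 comparisons. The search repeatedly halves the search space by comparing with the middle element.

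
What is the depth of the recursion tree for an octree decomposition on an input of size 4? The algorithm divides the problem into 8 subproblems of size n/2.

For divide and conquer with division factor 2:

Problem sizes at each level:
Level 0: 4
Level 1: 2
Level 2: 1

The root is level 0 and the size-1 base case is level 2 (the tree spans levels 0 through 2, i.e. 3 levels counting the root), so the depth is the number of divisions: log_2(4) = 2

The recursion tree depth is log_2(4) = 2. At each level, the problem size is divided by 2, so it takes 2 divisions to reduce to a base case of size 1. The algorithm makes 8 recursive calls at each level.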